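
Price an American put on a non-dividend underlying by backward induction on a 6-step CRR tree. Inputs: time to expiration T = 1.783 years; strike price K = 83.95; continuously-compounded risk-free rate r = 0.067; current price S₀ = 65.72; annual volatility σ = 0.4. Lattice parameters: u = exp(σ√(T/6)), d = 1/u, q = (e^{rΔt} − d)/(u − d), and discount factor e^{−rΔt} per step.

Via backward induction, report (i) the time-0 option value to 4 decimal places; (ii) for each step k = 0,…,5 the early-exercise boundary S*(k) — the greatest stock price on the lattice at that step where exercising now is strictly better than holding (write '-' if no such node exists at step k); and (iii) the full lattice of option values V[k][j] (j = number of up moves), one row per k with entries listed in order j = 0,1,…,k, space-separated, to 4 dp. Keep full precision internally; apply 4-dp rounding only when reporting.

Δt=0.29717, u=1.24365, d=0.80408, q=0.49145, disc=e^(-rΔt)=0.98029
k=6 terminal: V=max(K-S,0) → 66.1875 56.4772 41.4587 18.2300 0.0000 0.0000 0.0000
k=5: j=0 S=22.0904 intr=61.8596 cont=60.2047 V=61.8596[EX]; j=1 S=34.1666 intr=49.7834 cont=48.1285 V=49.7834[EX]; j=2 S=52.8444 intr=31.1056 cont=29.4507 V=31.1056[EX]; j=3 S=81.7328 intr=2.2172 cont=9.0881 V=9.0881[hold]; j=4 S=126.4136 intr=0.0000 cont=0.0000 V=0.0000[hold]; j=5 S=195.5201 intr=0.0000 cont=0.0000 V=0.0000[hold]  S*(5)=52.8444
k=4: j=0 S=27.4728 intr=56.4772 cont=54.8223 V=56.4772[EX]; j=1 S=42.4913 intr=41.4587 cont=39.8038 V=41.4587[EX]; j=2 S=65.7200 intr=18.2300 cont=19.8852 V=19.8852[hold]; j=3 S=101.6471 intr=0.0000 cont=4.5306 V=4.5306[hold]; j=4 S=157.2145 intr=0.0000 cont=0.0000 V=0.0000[hold]  S*(4)=42.4913
k=3: j=0 S=34.1666 intr=49.7834 cont=48.1285 V=49.7834[EX]; j=1 S=52.8444 intr=31.1056 cont=30.2481 V=31.1056[EX]; j=2 S=81.7328 intr=2.2172 cont=12.0959 V=12.0959[hold]; j=3 S=126.4136 intr=0.0000 cont=2.2586 V=2.2586[hold]  S*(3)=52.8444
k=2: j=0 S=42.4913 intr=41.4587 cont=39.8038 V=41.4587[EX]; j=1 S=65.7200 intr=18.2300 cont=21.3343 V=21.3343[hold]; j=2 S=101.6471 intr=0.0000 cont=7.1182 V=7.1182[hold]  S*(2)=42.4913
k=1: j=0 S=52.8444 intr=31.1056 cont=30.9462 V=31.1056[EX]; j=1 S=81.7328 intr=2.2172 cont=14.0650 V=14.0650[hold]  S*(1)=52.8444
k=0: j=0 S=65.7200 intr=18.2300 cont=22.2829 V=22.2829[hold]  S*(0)=-

price = 22.2829
boundary = - 52.8444 42.4913 52.8444 42.4913 52.8444
tree:
22.2829
31.1056 14.0650
41.4587 21.3343 7.1182
49.7834 31.1056 12.0959 2.2586
56.4772 41.4587 19.8852 4.5306 0.0000
61.8596 49.7834 31.1056 9.0881 0.0000 0.0000
66.1875 56.4772 41.4587 18.2300 0.0000 0.0000 0.0000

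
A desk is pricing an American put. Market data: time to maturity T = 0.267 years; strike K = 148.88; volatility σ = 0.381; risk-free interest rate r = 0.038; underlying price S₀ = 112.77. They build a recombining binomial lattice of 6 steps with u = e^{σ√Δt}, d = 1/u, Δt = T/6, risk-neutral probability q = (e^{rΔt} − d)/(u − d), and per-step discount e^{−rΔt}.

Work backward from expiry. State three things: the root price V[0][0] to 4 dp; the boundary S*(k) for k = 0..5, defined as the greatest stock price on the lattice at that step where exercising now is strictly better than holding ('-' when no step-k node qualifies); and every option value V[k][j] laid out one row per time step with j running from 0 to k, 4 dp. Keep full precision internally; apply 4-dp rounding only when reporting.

Δt=0.04450, u=1.08369, d=0.92277, q=0.49044, disc=e^(-rΔt)=0.99831
k=6 terminal: V=max(K-S,0) → 79.2554 67.1139 52.8552 36.1100 16.4447 0.0000 0.0000
k=5: j=0 S=75.4515 intr=73.4285 cont=73.1769 V=73.4285[EX]; j=1 S=88.6091 intr=60.2709 cont=60.0194 V=60.2709[EX]; j=2 S=104.0611 intr=44.8189 cont=44.5673 V=44.8189[EX]; j=3 S=122.2077 intr=26.6723 cont=26.4207 V=26.6723[EX]; j=4 S=143.5189 intr=5.3611 cont=8.3655 V=8.3655[hold]; j=5 S=168.5463 intr=0.0000 cont=0.0000 V=0.0000[hold]  S*(5)=122.2077
k=4: j=0 S=81.7661 intr=67.1139 cont=66.8624 V=67.1139[EX]; j=1 S=96.0248 intr=52.8552 cont=52.6037 V=52.8552[EX]; j=2 S=112.7700 intr=36.1100 cont=35.8585 V=36.1100[EX]; j=3 S=132.4353 intr=16.4447 cont=17.6641 V=17.6641[hold]; j=4 S=155.5300 intr=0.0000 cont=4.2555 V=4.2555[hold]  S*(4)=112.7700
k=3: j=0 S=88.6091 intr=60.2709 cont=60.0194 V=60.2709[EX]; j=1 S=104.0611 intr=44.8189 cont=44.5673 V=44.8189[EX]; j=2 S=122.2077 intr=26.6723 cont=27.0177 V=27.0177[hold]; j=3 S=143.5189 intr=5.3611 cont=11.0693 V=11.0693[hold]  S*(3)=104.0611
k=2: j=0 S=96.0248 intr=52.8552 cont=52.6037 V=52.8552[EX]; j=1 S=112.7700 intr=36.1100 cont=36.0276 V=36.1100[EX]; j=2 S=132.4353 intr=16.4447 cont=19.1636 V=19.1636[hold]  S*(2)=112.7700
k=1: j=0 S=104.0611 intr=44.8189 cont=44.5673 V=44.8189[EX]; j=1 S=122.2077 intr=26.6723 cont=27.7519 V=27.7519[hold]  S*(1)=104.0611
k=0: j=0 S=112.7700 intr=36.1100 cont=36.3871 V=36.3871[hold]  S*(0)=-

price = 36.3871
boundary = - 104.0611 112.7700 104.0611 112.7700 122.2077
tree:
36.3871
44.8189 27.7519
52.8552 36.1100 19.1636
60.2709 44.8189 27.0177 11.0693
67.1139 52.8552 36.1100 17.6641 4.2555
73.4285 60.2709 44.8189 26.6723 8.3655 0.0000
79.2554 67.1139 52.8552 36.1100 16.4447 0.0000 0.0000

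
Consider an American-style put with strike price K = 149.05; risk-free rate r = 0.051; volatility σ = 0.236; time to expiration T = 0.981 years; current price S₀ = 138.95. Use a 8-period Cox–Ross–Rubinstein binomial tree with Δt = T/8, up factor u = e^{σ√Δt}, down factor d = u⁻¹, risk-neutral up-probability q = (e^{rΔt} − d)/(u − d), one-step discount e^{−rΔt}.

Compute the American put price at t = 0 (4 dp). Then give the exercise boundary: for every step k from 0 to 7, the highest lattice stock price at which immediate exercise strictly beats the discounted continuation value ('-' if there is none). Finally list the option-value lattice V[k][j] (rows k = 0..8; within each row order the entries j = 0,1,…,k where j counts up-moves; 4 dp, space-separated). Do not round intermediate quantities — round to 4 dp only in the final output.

Δt=0.12262, u=1.08615, d=0.92068, q=0.51726, disc=e^(-rΔt)=0.99377
k=8 terminal: V=max(K-S,0) → 77.3151 64.4223 49.2123 31.2687 10.1000 0.0000 0.0000 0.0000 0.0000
k=7: j=0 S=77.9151 intr=71.1349 cont=70.2057 V=71.1349[EX]; j=1 S=91.9186 intr=57.1314 cont=56.2022 V=57.1314[EX]; j=2 S=108.4390 intr=40.6110 cont=39.6818 V=40.6110[EX]; j=3 S=127.9286 intr=21.1214 cont=20.1922 V=21.1214[EX]; j=4 S=150.9210 intr=0.0000 cont=4.8452 V=4.8452[hold]; j=5 S=178.0458 intr=0.0000 cont=0.0000 V=0.0000[hold]; j=6 S=210.0456 intr=0.0000 cont=0.0000 V=0.0000[hold]; j=7 S=247.7968 intr=0.0000 cont=0.0000 V=0.0000[hold]  S*(7)=127.9286
k=6: j=0 S=84.6277 intr=64.4223 cont=63.4931 V=64.4223[EX]; j=1 S=99.8377 intr=49.2123 cont=48.2831 V=49.2123[EX]; j=2 S=117.7813 intr=31.2687 cont=30.3394 V=31.2687[EX]; j=3 S=138.9500 intr=10.1000 cont=12.6232 V=12.6232[hold]; j=4 S=163.9233 intr=0.0000 cont=2.3244 V=2.3244[hold]; j=5 S=193.3849 intr=0.0000 cont=0.0000 V=0.0000[hold]; j=6 S=228.1417 intr=0.0000 cont=0.0000 V=0.0000[hold]  S*(6)=117.7813
k=5: j=0 S=91.9186 intr=57.1314 cont=56.2022 V=57.1314[EX]; j=1 S=108.4390 intr=40.6110 cont=39.6818 V=40.6110[EX]; j=2 S=127.9286 intr=21.1214 cont=21.4892 V=21.4892[hold]; j=3 S=150.9210 intr=0.0000 cont=7.2505 V=7.2505[hold]; j=4 S=178.0458 intr=0.0000 cont=1.1151 V=1.1151[hold]; j=5 S=210.0456 intr=0.0000 cont=0.0000 V=0.0000[hold]  S*(5)=108.4390
k=4: j=0 S=99.8377 intr=49.2123 cont=48.2831 V=49.2123[EX]; j=1 S=117.7813 intr=31.2687 cont=30.5285 V=31.2687[EX]; j=2 S=138.9500 intr=10.1000 cont=14.0360 V=14.0360[hold]; j=3 S=163.9233 intr=0.0000 cont=4.0514 V=4.0514[hold]; j=4 S=193.3849 intr=0.0000 cont=0.5349 V=0.5349[hold]  S*(4)=117.7813
k=3: j=0 S=108.4390 intr=40.6110 cont=39.6818 V=40.6110[EX]; j=1 S=127.9286 intr=21.1214 cont=22.2155 V=22.2155[hold]; j=2 S=150.9210 intr=0.0000 cont=8.8160 V=8.8160[hold]; j=3 S=178.0458 intr=0.0000 cont=2.2186 V=2.2186[hold]  S*(3)=108.4390
k=2: j=0 S=117.7813 intr=31.2687 cont=30.9018 V=31.2687[EX]; j=1 S=138.9500 intr=10.1000 cont=15.1891 V=15.1891[hold]; j=2 S=163.9233 intr=0.0000 cont=5.3697 V=5.3697[hold]  S*(2)=117.7813
k=1: j=0 S=127.9286 intr=21.1214 cont=22.8082 V=22.8082[hold]; j=1 S=150.9210 intr=0.0000 cont=10.0469 V=10.0469[hold]  S*(1)=-
k=0: j=0 S=138.9500 intr=10.1000 cont=16.1062 V=16.1062[hold]  S*(0)=-

price = 16.1062
boundary = - - 117.7813 108.4390 117.7813 108.4390 117.7813 127.9286
tree:
16.1062
22.8082 10.0469
31.2687 15.1891 5.3697
40.6110 22.2155 8.8160 2.2186
49.2123 31.2687 14.0360 4.0514 0.5349
57.1314 40.6110 21.4892 7.2505 1.1151 0.0000
64.4223 49.2123 31.2687 12.6232 2.3244 0.0000 0.0000
71.1349 57.1314 40.6110 21.1214 4.8452 0.0000 0.0000 0.0000
77.3151 64.4223 49.2123 31.2687 10.1000 0.0000 0.0000 0.0000 0.0000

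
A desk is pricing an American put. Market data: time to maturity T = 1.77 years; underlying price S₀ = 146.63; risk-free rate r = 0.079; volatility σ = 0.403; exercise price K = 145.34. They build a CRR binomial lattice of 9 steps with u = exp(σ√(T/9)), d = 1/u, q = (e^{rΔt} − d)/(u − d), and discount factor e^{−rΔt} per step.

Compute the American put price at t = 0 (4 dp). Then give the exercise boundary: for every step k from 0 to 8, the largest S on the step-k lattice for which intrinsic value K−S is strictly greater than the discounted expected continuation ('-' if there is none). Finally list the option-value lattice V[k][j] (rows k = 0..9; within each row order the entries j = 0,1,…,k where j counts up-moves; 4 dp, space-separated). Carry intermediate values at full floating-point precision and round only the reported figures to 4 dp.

price = 22.7101
boundary = - - - 85.7774 71.7392 85.7774 102.5627 85.7774 102.5627
tree:
22.7101
32.2177 13.8775
44.4636 20.9344 7.2282
59.5626 30.7000 11.7870 2.8780
73.6008 43.5701 18.7422 5.1742 0.6631
85.3416 59.5626 28.8815 9.1508 1.3443 0.0000
95.1609 73.6008 42.7773 15.8371 2.7252 0.0000 0.0000
103.3731 85.3416 59.5626 26.6036 5.5249 0.0000 0.0000 0.0000
110.2414 95.1609 73.6008 42.7773 11.2007 0.0000 0.0000 0.0000 0.0000
115.9856 103.3731 85.3416 59.5626 22.7073 0.0000 0.0000 0.0000 0.0000 0.0000

params: Δt=0.19667 u=1.19568 d=0.83634 q=0.49901 e^(-rΔt)=0.98458
t_9 payoffs: 115.9856 103.3731 85.3416 59.5626 22.7073 0.0000 0.0000 0.0000 0.0000 0.0000
t_8: node(8,0) S=35.0986 payoff=110.2414 vs cont=108.0007 → 110.2414 [stop]  node(8,1) S=50.1791 payoff=95.1609 vs cont=92.9202 → 95.1609 [stop]  node(8,2) S=71.7392 payoff=73.6008 vs cont=71.3602 → 73.6008 [stop]  node(8,3) S=102.5627 payoff=42.7773 vs cont=40.5366 → 42.7773 [stop]  node(8,4) S=146.6300 payoff=0.0000 vs cont=11.2007 → 11.2007 [wait]  node(8,5) S=209.6313 payoff=0.0000 vs cont=0.0000 → 0.0000 [wait]  node(8,6) S=299.7018 payoff=0.0000 vs cont=0.0000 → 0.0000 [wait]  node(8,7) S=428.4721 payoff=0.0000 vs cont=0.0000 → 0.0000 [wait]  node(8,8) S=612.5701 payoff=0.0000 vs cont=0.0000 → 0.0000 [wait]  ⇒ S*(8)=102.5627
t_7: node(7,0) S=41.9669 payoff=103.3731 vs cont=101.1325 → 103.3731 [stop]  node(7,1) S=59.9984 payoff=85.3416 vs cont=83.1009 → 85.3416 [stop]  node(7,2) S=85.7774 payoff=59.5626 vs cont=57.3219 → 59.5626 [stop]  node(7,3) S=122.6327 payoff=22.7073 vs cont=26.6036 → 26.6036 [wait]  node(7,4) S=175.3232 payoff=0.0000 vs cont=5.5249 → 5.5249 [wait]  node(7,5) S=250.6529 payoff=0.0000 vs cont=0.0000 → 0.0000 [wait]  node(7,6) S=358.3488 payoff=0.0000 vs cont=0.0000 → 0.0000 [wait]  node(7,7) S=512.3175 payoff=0.0000 vs cont=0.0000 → 0.0000 [wait]  ⇒ S*(7)=85.7774
t_6: node(6,0) S=50.1791 payoff=95.1609 vs cont=92.9202 → 95.1609 [stop]  node(6,1) S=71.7392 payoff=73.6008 vs cont=71.3602 → 73.6008 [stop]  node(6,2) S=102.5627 payoff=42.7773 vs cont=42.4509 → 42.7773 [stop]  node(6,3) S=146.6300 payoff=0.0000 vs cont=15.8371 → 15.8371 [wait]  node(6,4) S=209.6313 payoff=0.0000 vs cont=2.7252 → 2.7252 [wait]  node(6,5) S=299.7018 payoff=0.0000 vs cont=0.0000 → 0.0000 [wait]  node(6,6) S=428.4721 payoff=0.0000 vs cont=0.0000 → 0.0000 [wait]  ⇒ S*(6)=102.5627
t_5: node(5,0) S=59.9984 payoff=85.3416 vs cont=83.1009 → 85.3416 [stop]  node(5,1) S=85.7774 payoff=59.5626 vs cont=57.3219 → 59.5626 [stop]  node(5,2) S=122.6327 payoff=22.7073 vs cont=28.8815 → 28.8815 [wait]  node(5,3) S=175.3232 payoff=0.0000 vs cont=9.1508 → 9.1508 [wait]  node(5,4) S=250.6529 payoff=0.0000 vs cont=1.3443 → 1.3443 [wait]  node(5,5) S=358.3488 payoff=0.0000 vs cont=0.0000 → 0.0000 [wait]  ⇒ S*(5)=85.7774
t_4: node(4,0) S=71.7392 payoff=73.6008 vs cont=71.3602 → 73.6008 [stop]  node(4,1) S=102.5627 payoff=42.7773 vs cont=43.5701 → 43.5701 [wait]  node(4,2) S=146.6300 payoff=0.0000 vs cont=18.7422 → 18.7422 [wait]  node(4,3) S=209.6313 payoff=0.0000 vs cont=5.1742 → 5.1742 [wait]  node(4,4) S=299.7018 payoff=0.0000 vs cont=0.6631 → 0.6631 [wait]  ⇒ S*(4)=71.7392
t_3: node(3,0) S=85.7774 payoff=59.5626 vs cont=57.7115 → 59.5626 [stop]  node(3,1) S=122.6327 payoff=22.7073 vs cont=30.7000 → 30.7000 [wait]  node(3,2) S=175.3232 payoff=0.0000 vs cont=11.7870 → 11.7870 [wait]  node(3,3) S=250.6529 payoff=0.0000 vs cont=2.8780 → 2.8780 [wait]  ⇒ S*(3)=85.7774
t_2: node(2,0) S=102.5627 payoff=42.7773 vs cont=44.4636 → 44.4636 [wait]  node(2,1) S=146.6300 payoff=0.0000 vs cont=20.9344 → 20.9344 [wait]  node(2,2) S=209.6313 payoff=0.0000 vs cont=7.2282 → 7.2282 [wait]  ⇒ S*(2)=-
t_1: node(1,0) S=122.6327 payoff=22.7073 vs cont=32.2177 → 32.2177 [wait]  node(1,1) S=175.3232 payoff=0.0000 vs cont=13.8775 → 13.8775 [wait]  ⇒ S*(1)=-
t_0: node(0,0) S=146.6300 payoff=0.0000 vs cont=22.7101 → 22.7101 [wait]  ⇒ S*(0)=-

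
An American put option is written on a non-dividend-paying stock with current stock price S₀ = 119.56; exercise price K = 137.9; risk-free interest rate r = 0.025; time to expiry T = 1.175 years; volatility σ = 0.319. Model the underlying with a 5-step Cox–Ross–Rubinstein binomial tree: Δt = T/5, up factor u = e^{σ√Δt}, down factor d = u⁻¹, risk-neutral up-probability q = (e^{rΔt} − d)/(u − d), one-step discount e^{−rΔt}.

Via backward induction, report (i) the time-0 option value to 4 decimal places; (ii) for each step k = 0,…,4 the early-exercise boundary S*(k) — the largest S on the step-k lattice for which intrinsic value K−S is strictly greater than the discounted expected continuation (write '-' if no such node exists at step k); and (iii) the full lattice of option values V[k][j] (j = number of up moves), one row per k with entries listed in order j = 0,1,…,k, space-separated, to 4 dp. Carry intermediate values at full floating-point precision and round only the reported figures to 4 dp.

Δt=0.23500, u=1.16724, d=0.85672, q=0.48039, disc=e^(-rΔt)=0.99414
k=5 terminal: V=max(K-S,0) → 82.7193 62.7192 35.4702 0.0000 0.0000 0.0000
k=4: j=0 S=64.4091 intr=73.4909 cont=72.6831 V=73.4909[EX]; j=1 S=87.7539 intr=50.1461 cont=49.3383 V=50.1461[EX]; j=2 S=119.5600 intr=18.3400 cont=18.3226 V=18.3400[EX]; j=3 S=162.8941 intr=0.0000 cont=0.0000 V=0.0000[hold]; j=4 S=221.9345 intr=0.0000 cont=0.0000 V=0.0000[hold]  S*(4)=119.5600
k=3: j=0 S=75.1808 intr=62.7192 cont=61.9115 V=62.7192[EX]; j=1 S=102.4298 intr=35.4702 cont=34.6624 V=35.4702[EX]; j=2 S=139.5551 intr=0.0000 cont=9.4738 V=9.4738[hold]; j=3 S=190.1363 intr=0.0000 cont=0.0000 V=0.0000[hold]  S*(3)=102.4298
k=2: j=0 S=87.7539 intr=50.1461 cont=49.3383 V=50.1461[EX]; j=1 S=119.5600 intr=18.3400 cont=22.8471 V=22.8471[hold]; j=2 S=162.8941 intr=0.0000 cont=4.8938 V=4.8938[hold]  S*(2)=87.7539
k=1: j=0 S=102.4298 intr=35.4702 cont=36.8149 V=36.8149[hold]; j=1 S=139.5551 intr=0.0000 cont=14.1392 V=14.1392[hold]  S*(1)=-
k=0: j=0 S=119.5600 intr=18.3400 cont=25.7698 V=25.7698[hold]  S*(0)=-

price = 25.7698
boundary = - - 87.7539 102.4298 119.5600
tree:
25.7698
36.8149 14.1392
50.1461 22.8471 4.8938
62.7192 35.4702 9.4738 0.0000
73.4909 50.1461 18.3400 0.0000 0.0000
82.7193 62.7192 35.4702 0.0000 0.0000 0.0000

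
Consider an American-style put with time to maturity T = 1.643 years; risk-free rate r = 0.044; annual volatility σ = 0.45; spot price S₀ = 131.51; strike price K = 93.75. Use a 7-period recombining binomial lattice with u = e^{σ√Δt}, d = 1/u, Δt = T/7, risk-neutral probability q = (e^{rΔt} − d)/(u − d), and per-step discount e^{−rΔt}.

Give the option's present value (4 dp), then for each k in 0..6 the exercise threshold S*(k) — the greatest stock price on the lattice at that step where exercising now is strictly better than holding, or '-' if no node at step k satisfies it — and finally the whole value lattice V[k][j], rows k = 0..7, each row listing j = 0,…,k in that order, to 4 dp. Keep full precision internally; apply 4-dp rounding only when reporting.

price = 8.8918
boundary = - - - - 54.9834 44.2130 54.9834
tree:
8.8918
13.4766 3.9045
19.8776 6.5372 1.0140
28.3486 10.7392 1.9307 0.0000
38.7666 17.1961 3.6760 0.0000 0.0000
49.5370 26.5509 6.9990 0.0000 0.0000 0.0000
58.1977 38.7666 13.3260 0.0000 0.0000 0.0000 0.0000
65.1618 49.5370 25.3725 0.0000 0.0000 0.0000 0.0000 0.0000

Δt=0.23471, u=1.24360, d=0.80412, q=0.46933, disc=e^(-rΔt)=0.98973
k=7 terminal: V=max(K-S,0) → 65.1618 49.5370 25.3725 0.0000 0.0000 0.0000 0.0000 0.0000
k=6: j=0 S=35.5523 intr=58.1977 cont=57.2345 V=58.1977[EX]; j=1 S=54.9834 intr=38.7666 cont=37.8034 V=38.7666[EX]; j=2 S=85.0345 intr=8.7155 cont=13.3260 V=13.3260[hold]; j=3 S=131.5100 intr=0.0000 cont=0.0000 V=0.0000[hold]; j=4 S=203.3866 intr=0.0000 cont=0.0000 V=0.0000[hold]; j=5 S=314.5474 intr=0.0000 cont=0.0000 V=0.0000[hold]; j=6 S=486.4629 intr=0.0000 cont=0.0000 V=0.0000[hold]  S*(6)=54.9834
k=5: j=0 S=44.2130 intr=49.5370 cont=48.5738 V=49.5370[EX]; j=1 S=68.3775 intr=25.3725 cont=26.5509 V=26.5509[hold]; j=2 S=105.7492 intr=0.0000 cont=6.9990 V=6.9990[hold]; j=3 S=163.5463 intr=0.0000 cont=0.0000 V=0.0000[hold]; j=4 S=252.9323 intr=0.0000 cont=0.0000 V=0.0000[hold]; j=5 S=391.1721 intr=0.0000 cont=0.0000 V=0.0000[hold]  S*(5)=44.2130
k=4: j=0 S=54.9834 intr=38.7666 cont=38.3508 V=38.7666[EX]; j=1 S=85.0345 intr=8.7155 cont=17.1961 V=17.1961[hold]; j=2 S=131.5100 intr=0.0000 cont=3.6760 V=3.6760[hold]; j=3 S=203.3866 intr=0.0000 cont=0.0000 V=0.0000[hold]; j=4 S=314.5474 intr=0.0000 cont=0.0000 V=0.0000[hold]  S*(4)=54.9834
k=3: j=0 S=68.3775 intr=25.3725 cont=28.3486 V=28.3486[hold]; j=1 S=105.7492 intr=0.0000 cont=10.7392 V=10.7392[hold]; j=2 S=163.5463 intr=0.0000 cont=1.9307 V=1.9307[hold]; j=3 S=252.9323 intr=0.0000 cont=0.0000 V=0.0000[hold]  S*(3)=-
k=2: j=0 S=85.0345 intr=8.7155 cont=19.8776 V=19.8776[hold]; j=1 S=131.5100 intr=0.0000 cont=6.5372 V=6.5372[hold]; j=2 S=203.3866 intr=0.0000 cont=1.0140 V=1.0140[hold]  S*(2)=-
k=1: j=0 S=105.7492 intr=0.0000 cont=13.4766 V=13.4766[hold]; j=1 S=163.5463 intr=0.0000 cont=3.9045 V=3.9045[hold]  S*(1)=-
k=0: j=0 S=131.5100 intr=0.0000 cont=8.8918 V=8.8918[hold]  S*(0)=-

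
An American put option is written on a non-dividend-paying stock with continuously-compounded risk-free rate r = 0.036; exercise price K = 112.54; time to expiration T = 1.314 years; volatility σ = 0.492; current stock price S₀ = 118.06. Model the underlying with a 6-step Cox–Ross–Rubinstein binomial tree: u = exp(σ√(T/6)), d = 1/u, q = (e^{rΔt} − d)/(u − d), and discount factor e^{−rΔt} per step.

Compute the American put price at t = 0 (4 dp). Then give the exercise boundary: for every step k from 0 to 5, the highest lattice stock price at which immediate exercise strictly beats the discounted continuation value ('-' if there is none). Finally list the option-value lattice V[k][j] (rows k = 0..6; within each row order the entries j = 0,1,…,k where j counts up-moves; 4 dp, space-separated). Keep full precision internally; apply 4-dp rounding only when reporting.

params: Δt=0.21900 u=1.25891 d=0.79434 q=0.45973 e^(-rΔt)=0.99215
t_6 payoffs: 82.8820 65.5366 38.0469 0.0000 0.0000 0.0000 0.0000
t_5: node(5,0) S=37.3367 payoff=75.2033 vs cont=74.3195 → 75.2033 [stop]  node(5,1) S=59.1728 payoff=53.3672 vs cont=52.4834 → 53.3672 [stop]  node(5,2) S=93.7798 payoff=18.7602 vs cont=20.3942 → 20.3942 [wait]  node(5,3) S=148.6265 payoff=0.0000 vs cont=0.0000 → 0.0000 [wait]  node(5,4) S=235.5500 payoff=0.0000 vs cont=0.0000 → 0.0000 [wait]  node(5,5) S=373.3103 payoff=0.0000 vs cont=0.0000 → 0.0000 [wait]  ⇒ S*(5)=59.1728
t_4: node(4,0) S=47.0034 payoff=65.5366 vs cont=64.6528 → 65.5366 [stop]  node(4,1) S=74.4931 payoff=38.0469 vs cont=37.9084 → 38.0469 [stop]  node(4,2) S=118.0600 payoff=0.0000 vs cont=10.9318 → 10.9318 [wait]  node(4,3) S=187.1068 payoff=0.0000 vs cont=0.0000 → 0.0000 [wait]  node(4,4) S=296.5354 payoff=0.0000 vs cont=0.0000 → 0.0000 [wait]  ⇒ S*(4)=74.4931
t_3: node(3,0) S=59.1728 payoff=53.3672 vs cont=52.4834 → 53.3672 [stop]  node(3,1) S=93.7798 payoff=18.7602 vs cont=25.3804 → 25.3804 [wait]  node(3,2) S=148.6265 payoff=0.0000 vs cont=5.8598 → 5.8598 [wait]  node(3,3) S=235.5500 payoff=0.0000 vs cont=0.0000 → 0.0000 [wait]  ⇒ S*(3)=59.1728
t_2: node(2,0) S=74.4931 payoff=38.0469 vs cont=40.1828 → 40.1828 [wait]  node(2,1) S=118.0600 payoff=0.0000 vs cont=16.2774 → 16.2774 [wait]  node(2,2) S=187.1068 payoff=0.0000 vs cont=3.1410 → 3.1410 [wait]  ⇒ S*(2)=-
t_1: node(1,0) S=93.7798 payoff=18.7602 vs cont=28.9635 → 28.9635 [wait]  node(1,1) S=148.6265 payoff=0.0000 vs cont=10.1578 → 10.1578 [wait]  ⇒ S*(1)=-
t_0: node(0,0) S=118.0600 payoff=0.0000 vs cont=20.1584 → 20.1584 [wait]  ⇒ S*(0)=-

price = 20.1584
boundary = - - - 59.1728 74.4931 59.1728
tree:
20.1584
28.9635 10.1578
40.1828 16.2774 3.1410
53.3672 25.3804 5.8598 0.0000
65.5366 38.0469 10.9318 0.0000 0.0000
75.2033 53.3672 20.3942 0.0000 0.0000 0.0000
82.8820 65.5366 38.0469 0.0000 0.0000 0.0000 0.0000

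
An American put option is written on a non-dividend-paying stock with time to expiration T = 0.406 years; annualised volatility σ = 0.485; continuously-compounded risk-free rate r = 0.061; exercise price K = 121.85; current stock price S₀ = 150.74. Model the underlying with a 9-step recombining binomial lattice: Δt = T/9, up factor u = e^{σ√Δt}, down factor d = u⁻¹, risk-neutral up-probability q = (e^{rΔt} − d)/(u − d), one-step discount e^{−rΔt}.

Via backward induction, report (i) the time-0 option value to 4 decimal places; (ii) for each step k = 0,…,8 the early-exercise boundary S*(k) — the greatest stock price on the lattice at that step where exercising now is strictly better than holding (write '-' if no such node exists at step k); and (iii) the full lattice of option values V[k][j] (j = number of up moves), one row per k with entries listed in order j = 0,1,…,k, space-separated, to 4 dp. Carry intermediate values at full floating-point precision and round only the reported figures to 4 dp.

Δt=0.04511, u=1.10850, d=0.90212, q=0.48762, disc=e^(-rΔt)=0.99725
k=9 terminal: V=max(K-S,0) → 62.2022 48.5559 31.7877 11.1832 0.0000 0.0000 0.0000 0.0000 0.0000 0.0000
k=8: j=0 S=66.1198 intr=55.7302 cont=55.3953 V=55.7302[EX]; j=1 S=81.2467 intr=40.6033 cont=40.2684 V=40.6033[EX]; j=2 S=99.8344 intr=22.0156 cont=21.6808 V=22.0156[EX]; j=3 S=122.6745 intr=0.0000 cont=5.7143 V=5.7143[hold]; j=4 S=150.7400 intr=0.0000 cont=0.0000 V=0.0000[hold]; j=5 S=185.2263 intr=0.0000 cont=0.0000 V=0.0000[hold]; j=6 S=227.6024 intr=0.0000 cont=0.0000 V=0.0000[hold]; j=7 S=279.6734 intr=0.0000 cont=0.0000 V=0.0000[hold]; j=8 S=343.6571 intr=0.0000 cont=0.0000 V=0.0000[hold]  S*(8)=99.8344
k=7: j=0 S=73.2941 intr=48.5559 cont=48.2211 V=48.5559[EX]; j=1 S=90.0623 intr=31.7877 cont=31.4529 V=31.7877[EX]; j=2 S=110.6668 intr=11.1832 cont=14.0281 V=14.0281[hold]; j=3 S=135.9851 intr=0.0000 cont=2.9198 V=2.9198[hold]; j=4 S=167.0958 intr=0.0000 cont=0.0000 V=0.0000[hold]; j=5 S=205.3240 intr=0.0000 cont=0.0000 V=0.0000[hold]; j=6 S=252.2981 intr=0.0000 cont=0.0000 V=0.0000[hold]; j=7 S=310.0189 intr=0.0000 cont=0.0000 V=0.0000[hold]  S*(7)=90.0623
k=6: j=0 S=81.2467 intr=40.6033 cont=40.2684 V=40.6033[EX]; j=1 S=99.8344 intr=22.0156 cont=23.0642 V=23.0642[hold]; j=2 S=122.6745 intr=0.0000 cont=8.5878 V=8.5878[hold]; j=3 S=150.7400 intr=0.0000 cont=1.4920 V=1.4920[hold]; j=4 S=185.2263 intr=0.0000 cont=0.0000 V=0.0000[hold]; j=5 S=227.6024 intr=0.0000 cont=0.0000 V=0.0000[hold]; j=6 S=279.6734 intr=0.0000 cont=0.0000 V=0.0000[hold]  S*(6)=81.2467
k=5: j=0 S=90.0623 intr=31.7877 cont=31.9628 V=31.9628[hold]; j=1 S=110.6668 intr=11.1832 cont=15.9612 V=15.9612[hold]; j=2 S=135.9851 intr=0.0000 cont=5.1136 V=5.1136[hold]; j=3 S=167.0958 intr=0.0000 cont=0.7623 V=0.7623[hold]; j=4 S=205.3240 intr=0.0000 cont=0.0000 V=0.0000[hold]; j=5 S=252.2981 intr=0.0000 cont=0.0000 V=0.0000[hold]  S*(5)=-
k=4: j=0 S=99.8344 intr=22.0156 cont=24.0937 V=24.0937[hold]; j=1 S=122.6745 intr=0.0000 cont=10.6424 V=10.6424[hold]; j=2 S=150.7400 intr=0.0000 cont=2.9836 V=2.9836[hold]; j=3 S=185.2263 intr=0.0000 cont=0.3895 V=0.3895[hold]; j=4 S=227.6024 intr=0.0000 cont=0.0000 V=0.0000[hold]  S*(4)=-
k=3: j=0 S=110.6668 intr=11.1832 cont=17.4863 V=17.4863[hold]; j=1 S=135.9851 intr=0.0000 cont=6.8888 V=6.8888[hold]; j=2 S=167.0958 intr=0.0000 cont=1.7140 V=1.7140[hold]; j=3 S=205.3240 intr=0.0000 cont=0.1990 V=0.1990[hold]  S*(3)=-
k=2: j=0 S=122.6745 intr=0.0000 cont=12.2849 V=12.2849[hold]; j=1 S=150.7400 intr=0.0000 cont=4.3535 V=4.3535[hold]; j=2 S=185.2263 intr=0.0000 cont=0.9726 V=0.9726[hold]  S*(2)=-
k=1: j=0 S=135.9851 intr=0.0000 cont=8.3942 V=8.3942[hold]; j=1 S=167.0958 intr=0.0000 cont=2.6974 V=2.6974[hold]  S*(1)=-
k=0: j=0 S=150.7400 intr=0.0000 cont=5.6009 V=5.6009[hold]  S*(0)=-

price = 5.6009
boundary = - - - - - - 81.2467 90.0623 99.8344
tree:
5.6009
8.3942 2.6974
12.2849 4.3535 0.9726
17.4863 6.8888 1.7140 0.1990
24.0937 10.6424 2.9836 0.3895 0.0000
31.9628 15.9612 5.1136 0.7623 0.0000 0.0000
40.6033 23.0642 8.5878 1.4920 0.0000 0.0000 0.0000
48.5559 31.7877 14.0281 2.9198 0.0000 0.0000 0.0000 0.0000
55.7302 40.6033 22.0156 5.7143 0.0000 0.0000 0.0000 0.0000 0.0000
62.2022 48.5559 31.7877 11.1832 0.0000 0.0000 0.0000 0.0000 0.0000 0.0000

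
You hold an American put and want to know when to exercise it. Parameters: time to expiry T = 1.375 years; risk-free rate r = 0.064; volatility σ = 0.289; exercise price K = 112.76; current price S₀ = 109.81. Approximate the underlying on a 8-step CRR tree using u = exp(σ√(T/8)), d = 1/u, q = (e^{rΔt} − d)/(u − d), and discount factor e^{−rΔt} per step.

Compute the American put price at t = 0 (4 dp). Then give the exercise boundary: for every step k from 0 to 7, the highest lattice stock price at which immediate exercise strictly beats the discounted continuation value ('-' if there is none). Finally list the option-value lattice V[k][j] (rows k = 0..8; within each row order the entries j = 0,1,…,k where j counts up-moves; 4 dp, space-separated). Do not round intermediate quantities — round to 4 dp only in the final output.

Δt=0.17188  u=1.12729  d=0.88709  q=0.51613  discount=0.98906
step 8 (expiry): payoffs max(K−S,0) = 70.6516 59.2498 44.7606 26.3481 2.9500 0.0000 0.0000 0.0000 0.0000
step 7: (k=7,j=0): S=47.4682, (K−S)⁺=65.2918, hold=64.0582 ⇒ V=65.2918 exercise | (k=7,j=1): S=60.3214, (K−S)⁺=52.4386, hold=51.2051 ⇒ V=52.4386 exercise | (k=7,j=2): S=76.6548, (K−S)⁺=36.1052, hold=34.8716 ⇒ V=36.1052 exercise | (k=7,j=3): S=97.4109, (K−S)⁺=15.3491, hold=14.1155 ⇒ V=15.3491 exercise | (k=7,j=4): S=123.7873, (K−S)⁺=0.0000, hold=1.4118 ⇒ V=1.4118 continue | (k=7,j=5): S=157.3057, (K−S)⁺=0.0000, hold=0.0000 ⇒ V=0.0000 continue | (k=7,j=6): S=199.8999, (K−S)⁺=0.0000, hold=0.0000 ⇒ V=0.0000 continue | (k=7,j=7): S=254.0276, (K−S)⁺=0.0000, hold=0.0000 ⇒ V=0.0000 continue  boundary S*=97.4109
step 6: (k=6,j=0): S=53.5102, (K−S)⁺=59.2498, hold=58.0162 ⇒ V=59.2498 exercise | (k=6,j=1): S=67.9994, (K−S)⁺=44.7606, hold=43.5270 ⇒ V=44.7606 exercise | (k=6,j=2): S=86.4119, (K−S)⁺=26.3481, hold=25.1145 ⇒ V=26.3481 exercise | (k=6,j=3): S=109.8100, (K−S)⁺=2.9500, hold=8.0664 ⇒ V=8.0664 continue | (k=6,j=4): S=139.5437, (K−S)⁺=0.0000, hold=0.6757 ⇒ V=0.6757 continue | (k=6,j=5): S=177.3285, (K−S)⁺=0.0000, hold=0.0000 ⇒ V=0.0000 continue | (k=6,j=6): S=225.3444, (K−S)⁺=0.0000, hold=0.0000 ⇒ V=0.0000 continue  boundary S*=86.4119
step 5: (k=5,j=0): S=60.3214, (K−S)⁺=52.4386, hold=51.2051 ⇒ V=52.4386 exercise | (k=5,j=1): S=76.6548, (K−S)⁺=36.1052, hold=34.8716 ⇒ V=36.1052 exercise | (k=5,j=2): S=97.4109, (K−S)⁺=15.3491, hold=16.7273 ⇒ V=16.7273 continue | (k=5,j=3): S=123.7873, (K−S)⁺=0.0000, hold=4.2053 ⇒ V=4.2053 continue | (k=5,j=4): S=157.3057, (K−S)⁺=0.0000, hold=0.3234 ⇒ V=0.3234 continue | (k=5,j=5): S=199.8999, (K−S)⁺=0.0000, hold=0.0000 ⇒ V=0.0000 continue  boundary S*=76.6548
step 4: (k=4,j=0): S=67.9994, (K−S)⁺=44.7606, hold=43.5270 ⇒ V=44.7606 exercise | (k=4,j=1): S=86.4119, (K−S)⁺=26.3481, hold=25.8181 ⇒ V=26.3481 exercise | (k=4,j=2): S=109.8100, (K−S)⁺=2.9500, hold=10.1520 ⇒ V=10.1520 continue | (k=4,j=3): S=139.5437, (K−S)⁺=0.0000, hold=2.1776 ⇒ V=2.1776 continue | (k=4,j=4): S=177.3285, (K−S)⁺=0.0000, hold=0.1547 ⇒ V=0.1547 continue  boundary S*=86.4119
step 3: (k=3,j=0): S=76.6548, (K−S)⁺=36.1052, hold=34.8716 ⇒ V=36.1052 exercise | (k=3,j=1): S=97.4109, (K−S)⁺=15.3491, hold=17.7920 ⇒ V=17.7920 continue | (k=3,j=2): S=123.7873, (K−S)⁺=0.0000, hold=5.9702 ⇒ V=5.9702 continue | (k=3,j=3): S=157.3057, (K−S)⁺=0.0000, hold=1.1212 ⇒ V=1.1212 continue  boundary S*=76.6548
step 2: (k=2,j=0): S=86.4119, (K−S)⁺=26.3481, hold=26.3616 ⇒ V=26.3616 continue | (k=2,j=1): S=109.8100, (K−S)⁺=2.9500, hold=11.5625 ⇒ V=11.5625 continue | (k=2,j=2): S=139.5437, (K−S)⁺=0.0000, hold=3.4295 ⇒ V=3.4295 continue  boundary S*=-
step 1: (k=1,j=0): S=97.4109, (K−S)⁺=15.3491, hold=18.5185 ⇒ V=18.5185 continue | (k=1,j=1): S=123.7873, (K−S)⁺=0.0000, hold=7.2843 ⇒ V=7.2843 continue  boundary S*=-
step 0: (k=0,j=0): S=109.8100, (K−S)⁺=2.9500, hold=12.5810 ⇒ V=12.5810 continue  boundary S*=-

price = 12.5810
boundary = - - - 76.6548 86.4119 76.6548 86.4119 97.4109
tree:
12.5810
18.5185 7.2843
26.3616 11.5625 3.4295
36.1052 17.7920 5.9702 1.1212
44.7606 26.3481 10.1520 2.1776 0.1547
52.4386 36.1052 16.7273 4.2053 0.3234 0.0000
59.2498 44.7606 26.3481 8.0664 0.6757 0.0000 0.0000
65.2918 52.4386 36.1052 15.3491 1.4118 0.0000 0.0000 0.0000
70.6516 59.2498 44.7606 26.3481 2.9500 0.0000 0.0000 0.0000 0.0000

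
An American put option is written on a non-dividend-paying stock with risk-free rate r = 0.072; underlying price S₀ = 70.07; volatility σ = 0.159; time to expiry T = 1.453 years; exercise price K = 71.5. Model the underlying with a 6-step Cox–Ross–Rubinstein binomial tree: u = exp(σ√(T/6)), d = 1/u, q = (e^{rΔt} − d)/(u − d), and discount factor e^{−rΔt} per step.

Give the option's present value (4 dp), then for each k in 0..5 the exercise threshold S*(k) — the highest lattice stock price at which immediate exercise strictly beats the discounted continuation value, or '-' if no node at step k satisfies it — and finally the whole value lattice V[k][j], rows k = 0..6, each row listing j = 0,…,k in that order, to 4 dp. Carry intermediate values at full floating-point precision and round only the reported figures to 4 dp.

price = 3.6907
boundary = - 64.7964 59.9197 64.7964 59.9197 64.7964
tree:
3.6907
6.7036 1.7300
11.5803 3.4639 0.5900
16.0900 6.7036 1.3407 0.0917
20.2602 11.5803 3.0163 0.2291 0.0000
24.1166 16.0900 6.7036 0.5723 0.0000 0.0000
27.6828 20.2602 11.5803 1.4300 0.0000 0.0000 0.0000

params: Δt=0.24217 u=1.08139 d=0.92474 q=0.59273 e^(-rΔt)=0.98272
t_6 payoffs: 27.6828 20.2602 11.5803 1.4300 0.0000 0.0000 0.0000
t_5: node(5,0) S=47.3834 payoff=24.1166 vs cont=22.8807 → 24.1166 [stop]  node(5,1) S=55.4100 payoff=16.0900 vs cont=14.8541 → 16.0900 [stop]  node(5,2) S=64.7964 payoff=6.7036 vs cont=5.4677 → 6.7036 [stop]  node(5,3) S=75.7728 payoff=0.0000 vs cont=0.5723 → 0.5723 [wait]  node(5,4) S=88.6086 payoff=0.0000 vs cont=0.0000 → 0.0000 [wait]  node(5,5) S=103.6187 payoff=0.0000 vs cont=0.0000 → 0.0000 [wait]  ⇒ S*(5)=64.7964
t_4: node(4,0) S=51.2398 payoff=20.2602 vs cont=19.0243 → 20.2602 [stop]  node(4,1) S=59.9197 payoff=11.5803 vs cont=10.3444 → 11.5803 [stop]  node(4,2) S=70.0700 payoff=1.4300 vs cont=3.0163 → 3.0163 [wait]  node(4,3) S=81.9397 payoff=0.0000 vs cont=0.2291 → 0.2291 [wait]  node(4,4) S=95.8202 payoff=0.0000 vs cont=0.0000 → 0.0000 [wait]  ⇒ S*(4)=59.9197
t_3: node(3,0) S=55.4100 payoff=16.0900 vs cont=14.8541 → 16.0900 [stop]  node(3,1) S=64.7964 payoff=6.7036 vs cont=6.3917 → 6.7036 [stop]  node(3,2) S=75.7728 payoff=0.0000 vs cont=1.3407 → 1.3407 [wait]  node(3,3) S=88.6086 payoff=0.0000 vs cont=0.0917 → 0.0917 [wait]  ⇒ S*(3)=64.7964
t_2: node(2,0) S=59.9197 payoff=11.5803 vs cont=10.3444 → 11.5803 [stop]  node(2,1) S=70.0700 payoff=1.4300 vs cont=3.4639 → 3.4639 [wait]  node(2,2) S=81.9397 payoff=0.0000 vs cont=0.5900 → 0.5900 [wait]  ⇒ S*(2)=59.9197
t_1: node(1,0) S=64.7964 payoff=6.7036 vs cont=6.6524 → 6.7036 [stop]  node(1,1) S=75.7728 payoff=0.0000 vs cont=1.7300 → 1.7300 [wait]  ⇒ S*(1)=64.7964
t_0: node(0,0) S=70.0700 payoff=1.4300 vs cont=3.6907 → 3.6907 [wait]  ⇒ S*(0)=-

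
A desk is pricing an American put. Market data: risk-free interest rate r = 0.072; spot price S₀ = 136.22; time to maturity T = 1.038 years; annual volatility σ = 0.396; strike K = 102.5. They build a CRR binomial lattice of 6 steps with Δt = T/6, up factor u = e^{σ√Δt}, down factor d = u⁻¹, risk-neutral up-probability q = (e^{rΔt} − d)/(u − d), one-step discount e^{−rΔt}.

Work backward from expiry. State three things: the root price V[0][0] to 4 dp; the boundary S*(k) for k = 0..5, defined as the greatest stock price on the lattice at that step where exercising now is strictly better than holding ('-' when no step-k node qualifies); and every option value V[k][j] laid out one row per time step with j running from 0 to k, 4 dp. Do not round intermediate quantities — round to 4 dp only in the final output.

price = 4.9370
boundary = - - - - 70.4874 83.1082
tree:
4.9370
8.2329 1.7231
13.4113 3.1954 0.2752
21.1778 5.8829 0.5537 0.0000
32.0126 10.7373 1.1142 0.0000 0.0000
42.7168 19.3918 2.2420 0.0000 0.0000 0.0000
51.7955 32.0126 4.5113 0.0000 0.0000 0.0000 0.0000

params: Δt=0.17300 u=1.17905 d=0.84814 q=0.49679 e^(-rΔt)=0.98762
t_6 payoffs: 51.7955 32.0126 4.5113 0.0000 0.0000 0.0000 0.0000
t_5: node(5,0) S=59.7832 payoff=42.7168 vs cont=41.4480 → 42.7168 [stop]  node(5,1) S=83.1082 payoff=19.3918 vs cont=18.1230 → 19.3918 [stop]  node(5,2) S=115.5337 payoff=0.0000 vs cont=2.2420 → 2.2420 [wait]  node(5,3) S=160.6102 payoff=0.0000 vs cont=0.0000 → 0.0000 [wait]  node(5,4) S=223.2739 payoff=0.0000 vs cont=0.0000 → 0.0000 [wait]  node(5,5) S=310.3864 payoff=0.0000 vs cont=0.0000 → 0.0000 [wait]  ⇒ S*(5)=83.1082
t_4: node(4,0) S=70.4874 payoff=32.0126 vs cont=30.7438 → 32.0126 [stop]  node(4,1) S=97.9887 payoff=4.5113 vs cont=10.7373 → 10.7373 [wait]  node(4,2) S=136.2200 payoff=0.0000 vs cont=1.1142 → 1.1142 [wait]  node(4,3) S=189.3676 payoff=0.0000 vs cont=0.0000 → 0.0000 [wait]  node(4,4) S=263.2512 payoff=0.0000 vs cont=0.0000 → 0.0000 [wait]  ⇒ S*(4)=70.4874
t_3: node(3,0) S=83.1082 payoff=19.3918 vs cont=21.1778 → 21.1778 [wait]  node(3,1) S=115.5337 payoff=0.0000 vs cont=5.8829 → 5.8829 [wait]  node(3,2) S=160.6102 payoff=0.0000 vs cont=0.5537 → 0.5537 [wait]  node(3,3) S=223.2739 payoff=0.0000 vs cont=0.0000 → 0.0000 [wait]  ⇒ S*(3)=-
t_2: node(2,0) S=97.9887 payoff=4.5113 vs cont=13.4113 → 13.4113 [wait]  node(2,1) S=136.2200 payoff=0.0000 vs cont=3.1954 → 3.1954 [wait]  node(2,2) S=189.3676 payoff=0.0000 vs cont=0.2752 → 0.2752 [wait]  ⇒ S*(2)=-
t_1: node(1,0) S=115.5337 payoff=0.0000 vs cont=8.2329 → 8.2329 [wait]  node(1,1) S=160.6102 payoff=0.0000 vs cont=1.7231 → 1.7231 [wait]  ⇒ S*(1)=-
t_0: node(0,0) S=136.2200 payoff=0.0000 vs cont=4.9370 → 4.9370 [wait]  ⇒ S*(0)=-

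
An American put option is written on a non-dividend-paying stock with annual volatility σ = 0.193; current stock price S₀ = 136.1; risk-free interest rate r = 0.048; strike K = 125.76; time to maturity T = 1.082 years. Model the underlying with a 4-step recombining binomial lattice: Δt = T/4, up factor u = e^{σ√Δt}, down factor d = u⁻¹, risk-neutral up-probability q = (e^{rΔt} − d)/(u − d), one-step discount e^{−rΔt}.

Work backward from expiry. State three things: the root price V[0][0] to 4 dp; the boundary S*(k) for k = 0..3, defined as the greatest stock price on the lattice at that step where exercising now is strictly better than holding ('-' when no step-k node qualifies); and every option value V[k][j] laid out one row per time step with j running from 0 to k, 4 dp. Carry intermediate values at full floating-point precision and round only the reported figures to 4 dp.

price = 4.5052
boundary = - - - 100.7109
tree:
4.5052
8.3355 1.3503
14.8651 2.9732 0.0000
25.0491 6.5466 0.0000 0.0000
34.6675 14.4151 0.0000 0.0000 0.0000

params: Δt=0.27050 u=1.10559 d=0.90449 q=0.53991 e^(-rΔt)=0.98710
t_4 payoffs: 34.6675 14.4151 0.0000 0.0000 0.0000
t_3: node(3,0) S=100.7109 payoff=25.0491 vs cont=23.4268 → 25.0491 [stop]  node(3,1) S=123.1018 payoff=2.6582 vs cont=6.5466 → 6.5466 [wait]  node(3,2) S=150.4707 payoff=0.0000 vs cont=0.0000 → 0.0000 [wait]  node(3,3) S=183.9245 payoff=0.0000 vs cont=0.0000 → 0.0000 [wait]  ⇒ S*(3)=100.7109
t_2: node(2,0) S=111.3449 payoff=14.4151 vs cont=14.8651 → 14.8651 [wait]  node(2,1) S=136.1000 payoff=0.0000 vs cont=2.9732 → 2.9732 [wait]  node(2,2) S=166.3588 payoff=0.0000 vs cont=0.0000 → 0.0000 [wait]  ⇒ S*(2)=-
t_1: node(1,0) S=123.1018 payoff=2.6582 vs cont=8.3355 → 8.3355 [wait]  node(1,1) S=150.4707 payoff=0.0000 vs cont=1.3503 → 1.3503 [wait]  ⇒ S*(1)=-
t_0: node(0,0) S=136.1000 payoff=0.0000 vs cont=4.5052 → 4.5052 [wait]  ⇒ S*(0)=-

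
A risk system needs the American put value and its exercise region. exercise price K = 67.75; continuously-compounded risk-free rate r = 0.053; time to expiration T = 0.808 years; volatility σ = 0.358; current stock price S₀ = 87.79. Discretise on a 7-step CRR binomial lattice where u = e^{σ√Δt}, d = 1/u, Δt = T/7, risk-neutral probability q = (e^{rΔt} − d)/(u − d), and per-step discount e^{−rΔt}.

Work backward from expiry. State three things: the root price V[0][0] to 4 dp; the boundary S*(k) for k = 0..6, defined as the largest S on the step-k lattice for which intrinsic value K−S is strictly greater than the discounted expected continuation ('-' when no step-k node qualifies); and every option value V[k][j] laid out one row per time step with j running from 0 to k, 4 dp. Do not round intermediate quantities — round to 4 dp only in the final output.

price = 2.5061
boundary = - - - - - 47.7892 53.9700
tree:
2.5061
4.0374 0.9735
6.3500 1.7263 0.2170
9.6938 3.0146 0.4323 0.0000
14.2513 5.1605 0.8608 0.0000 0.0000
19.9608 8.5983 1.7144 0.0000 0.0000 0.0000
25.4338 13.7800 3.4143 0.0000 0.0000 0.0000 0.0000
30.2800 19.9608 6.7997 0.0000 0.0000 0.0000 0.0000 0.0000

Δt=0.11543, u=1.12934, d=0.88548, q=0.49479, disc=e^(-rΔt)=0.99390
k=7 terminal: V=max(K-S,0) → 30.2800 19.9608 6.7997 0.0000 0.0000 0.0000 0.0000 0.0000
k=6: j=0 S=42.3162 intr=25.4338 cont=25.0206 V=25.4338[EX]; j=1 S=53.9700 intr=13.7800 cont=13.3668 V=13.7800[EX]; j=2 S=68.8333 intr=0.0000 cont=3.4143 V=3.4143[hold]; j=3 S=87.7900 intr=0.0000 cont=0.0000 V=0.0000[hold]; j=4 S=111.9673 intr=0.0000 cont=0.0000 V=0.0000[hold]; j=5 S=142.8031 intr=0.0000 cont=0.0000 V=0.0000[hold]; j=6 S=182.1309 intr=0.0000 cont=0.0000 V=0.0000[hold]  S*(6)=53.9700
k=5: j=0 S=47.7892 intr=19.9608 cont=19.5476 V=19.9608[EX]; j=1 S=60.9503 intr=6.7997 cont=8.5983 V=8.5983[hold]; j=2 S=77.7360 intr=0.0000 cont=1.7144 V=1.7144[hold]; j=3 S=99.1444 intr=0.0000 cont=0.0000 V=0.0000[hold]; j=4 S=126.4487 intr=0.0000 cont=0.0000 V=0.0000[hold]; j=5 S=161.2726 intr=0.0000 cont=0.0000 V=0.0000[hold]  S*(5)=47.7892
k=4: j=0 S=53.9700 intr=13.7800 cont=14.2513 V=14.2513[hold]; j=1 S=68.8333 intr=0.0000 cont=5.1605 V=5.1605[hold]; j=2 S=87.7900 intr=0.0000 cont=0.8608 V=0.8608[hold]; j=3 S=111.9673 intr=0.0000 cont=0.0000 V=0.0000[hold]; j=4 S=142.8031 intr=0.0000 cont=0.0000 V=0.0000[hold]  S*(4)=-
k=3: j=0 S=60.9503 intr=6.7997 cont=9.6938 V=9.6938[hold]; j=1 S=77.7360 intr=0.0000 cont=3.0146 V=3.0146[hold]; j=2 S=99.1444 intr=0.0000 cont=0.4323 V=0.4323[hold]; j=3 S=126.4487 intr=0.0000 cont=0.0000 V=0.0000[hold]  S*(3)=-
k=2: j=0 S=68.8333 intr=0.0000 cont=6.3500 V=6.3500[hold]; j=1 S=87.7900 intr=0.0000 cont=1.7263 V=1.7263[hold]; j=2 S=111.9673 intr=0.0000 cont=0.2170 V=0.2170[hold]  S*(2)=-
k=1: j=0 S=77.7360 intr=0.0000 cont=4.0374 V=4.0374[hold]; j=1 S=99.1444 intr=0.0000 cont=0.9735 V=0.9735[hold]  S*(1)=-
k=0: j=0 S=87.7900 intr=0.0000 cont=2.5061 V=2.5061[hold]  S*(0)=-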